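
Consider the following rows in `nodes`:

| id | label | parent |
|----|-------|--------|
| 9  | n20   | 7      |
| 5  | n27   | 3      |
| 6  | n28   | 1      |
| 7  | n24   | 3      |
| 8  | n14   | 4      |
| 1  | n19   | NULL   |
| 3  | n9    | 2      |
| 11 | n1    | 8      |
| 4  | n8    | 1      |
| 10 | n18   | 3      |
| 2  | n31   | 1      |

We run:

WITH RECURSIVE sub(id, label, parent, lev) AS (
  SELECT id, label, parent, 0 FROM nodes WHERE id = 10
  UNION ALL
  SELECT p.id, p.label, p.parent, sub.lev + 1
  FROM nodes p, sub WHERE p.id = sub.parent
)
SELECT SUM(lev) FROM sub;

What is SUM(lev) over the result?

Base: id=10 (n18), parent=3, lev 0.
Iteration 1: join on id=3 -> n9 (id 3, parent=2, lev 1).
Iteration 2: join on id=2 -> n31 (id 2, parent=1, lev 2).
Iteration 3: join on id=1 -> n19 (id 1, parent=NULL, lev 3).
Iteration 4: parent is NULL; no match; recursion stops.
SUM(lev) = 0 + 1 + 2 + 3 = 6.

6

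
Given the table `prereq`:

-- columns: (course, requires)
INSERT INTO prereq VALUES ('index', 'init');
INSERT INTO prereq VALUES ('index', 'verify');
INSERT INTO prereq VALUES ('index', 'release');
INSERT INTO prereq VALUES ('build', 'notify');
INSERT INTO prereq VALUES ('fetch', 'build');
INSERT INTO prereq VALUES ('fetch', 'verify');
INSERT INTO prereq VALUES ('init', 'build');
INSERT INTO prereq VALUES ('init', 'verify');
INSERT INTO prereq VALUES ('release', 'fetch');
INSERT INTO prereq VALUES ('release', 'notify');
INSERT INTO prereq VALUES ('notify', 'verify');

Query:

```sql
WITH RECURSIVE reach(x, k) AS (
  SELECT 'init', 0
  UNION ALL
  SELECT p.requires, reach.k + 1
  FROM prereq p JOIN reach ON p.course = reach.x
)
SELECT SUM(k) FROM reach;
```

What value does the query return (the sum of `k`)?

7

Base: (init, k=0).
Iteration 1: edges from {init} -> (build, k=1), (verify, k=1).
Iteration 2: edges from {build,verify} -> (notify, k=2).
Iteration 3: edges from {notify} -> (verify, k=3).
Iteration 4: no outgoing edges from {verify}; recursion stops.
SUM(k) = 0 + 1 + 1 + 2 + 3 = 7.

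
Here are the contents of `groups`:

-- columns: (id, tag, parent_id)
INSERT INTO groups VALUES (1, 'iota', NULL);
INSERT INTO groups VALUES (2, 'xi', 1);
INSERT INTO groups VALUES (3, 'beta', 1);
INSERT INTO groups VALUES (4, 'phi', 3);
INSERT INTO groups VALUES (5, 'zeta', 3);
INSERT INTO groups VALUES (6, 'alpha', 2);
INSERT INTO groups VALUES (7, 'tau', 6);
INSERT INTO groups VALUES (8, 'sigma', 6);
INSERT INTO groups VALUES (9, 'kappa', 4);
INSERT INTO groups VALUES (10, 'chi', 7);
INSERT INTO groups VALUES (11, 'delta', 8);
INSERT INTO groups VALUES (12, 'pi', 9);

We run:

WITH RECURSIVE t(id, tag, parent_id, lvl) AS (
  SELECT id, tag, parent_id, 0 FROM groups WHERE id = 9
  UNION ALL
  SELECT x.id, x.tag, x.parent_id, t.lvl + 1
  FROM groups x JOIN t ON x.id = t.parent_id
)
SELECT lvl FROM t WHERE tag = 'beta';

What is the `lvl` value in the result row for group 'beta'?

Base: id=9 (kappa), parent_id=4, lvl 0.
Iteration 1: join on id=4 -> phi (id 4, parent_id=3, lvl 1).
Iteration 2: join on id=3 -> beta (id 3, parent_id=1, lvl 2).
Iteration 3: join on id=1 -> iota (id 1, parent_id=NULL, lvl 3).
Iteration 4: parent_id is NULL; no match; recursion stops.

2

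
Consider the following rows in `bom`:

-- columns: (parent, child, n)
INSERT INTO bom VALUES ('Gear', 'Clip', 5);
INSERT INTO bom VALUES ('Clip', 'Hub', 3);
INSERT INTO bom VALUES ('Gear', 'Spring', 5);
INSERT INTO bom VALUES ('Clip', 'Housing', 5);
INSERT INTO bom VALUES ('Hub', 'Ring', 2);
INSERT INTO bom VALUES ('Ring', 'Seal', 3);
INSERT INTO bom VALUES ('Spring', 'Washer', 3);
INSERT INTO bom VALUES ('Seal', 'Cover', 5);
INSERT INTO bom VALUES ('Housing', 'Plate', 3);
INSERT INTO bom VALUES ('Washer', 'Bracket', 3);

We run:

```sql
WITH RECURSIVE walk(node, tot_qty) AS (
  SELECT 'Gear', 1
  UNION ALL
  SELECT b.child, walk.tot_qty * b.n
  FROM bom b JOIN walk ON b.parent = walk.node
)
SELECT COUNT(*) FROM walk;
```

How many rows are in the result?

11

Base: (Gear, tot_qty=1).
Iteration 1: components of {Gear} -> Clip = 1*5 = 5, Spring = 1*5 = 5.
Iteration 2: components of {Clip,Spring} -> Housing = 5*5 = 25, Hub = 5*3 = 15, Washer = 5*3 = 15.
Iteration 3: components of {Housing,Hub,Washer} -> Bracket = 15*3 = 45, Plate = 25*3 = 75, Ring = 15*2 = 30.
Iteration 4: components of {Bracket,Plate,Ring} -> Seal = 30*3 = 90.
Iteration 5: components of {Seal} -> Cover = 90*5 = 450.
Iteration 6: no further components; recursion stops.
Total rows emitted: 11.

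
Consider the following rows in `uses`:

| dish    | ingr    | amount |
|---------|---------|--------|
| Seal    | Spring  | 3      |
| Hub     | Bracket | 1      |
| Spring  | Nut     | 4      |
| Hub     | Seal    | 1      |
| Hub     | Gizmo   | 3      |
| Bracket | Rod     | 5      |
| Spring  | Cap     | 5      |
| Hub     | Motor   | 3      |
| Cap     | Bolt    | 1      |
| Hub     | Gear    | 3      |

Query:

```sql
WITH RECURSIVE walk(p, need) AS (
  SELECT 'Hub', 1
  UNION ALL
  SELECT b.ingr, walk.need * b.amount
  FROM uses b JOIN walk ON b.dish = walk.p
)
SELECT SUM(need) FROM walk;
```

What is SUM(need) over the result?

62

Base: (Hub, need=1).
Iteration 1: components of {Hub} -> Bracket = 1*1 = 1, Gear = 1*3 = 3, Gizmo = 1*3 = 3, Motor = 1*3 = 3, Seal = 1*1 = 1.
Iteration 2: components of {Bracket,Gear,Gizmo,Motor,Seal} -> Rod = 1*5 = 5, Spring = 1*3 = 3.
Iteration 3: components of {Rod,Spring} -> Cap = 3*5 = 15, Nut = 3*4 = 12.
Iteration 4: components of {Cap,Nut} -> Bolt = 15*1 = 15.
Iteration 5: no further components; recursion stops.
SUM(need) = 1 + 1 + 3 + 1 + 3 + 3 + 3 + 5 + 15 + 12 + 15 = 62.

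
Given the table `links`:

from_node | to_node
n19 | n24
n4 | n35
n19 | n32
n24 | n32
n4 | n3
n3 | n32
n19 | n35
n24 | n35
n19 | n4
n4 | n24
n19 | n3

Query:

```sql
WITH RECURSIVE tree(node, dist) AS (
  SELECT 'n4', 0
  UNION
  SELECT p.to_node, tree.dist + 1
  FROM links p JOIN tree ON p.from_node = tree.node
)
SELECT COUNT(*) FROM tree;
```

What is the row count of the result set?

Base: (n4, dist=0).
Iteration 1: edges from {n4} -> (n24, dist=1), (n3, dist=1), (n35, dist=1).
Iteration 2: edges from {n24,n3,n35} -> (n32, dist=2), (n35, dist=2). [UNION drops 1 duplicate row(s)]
Iteration 3: no outgoing edges from {n32,n35}; recursion stops.
Total rows emitted: 6.

6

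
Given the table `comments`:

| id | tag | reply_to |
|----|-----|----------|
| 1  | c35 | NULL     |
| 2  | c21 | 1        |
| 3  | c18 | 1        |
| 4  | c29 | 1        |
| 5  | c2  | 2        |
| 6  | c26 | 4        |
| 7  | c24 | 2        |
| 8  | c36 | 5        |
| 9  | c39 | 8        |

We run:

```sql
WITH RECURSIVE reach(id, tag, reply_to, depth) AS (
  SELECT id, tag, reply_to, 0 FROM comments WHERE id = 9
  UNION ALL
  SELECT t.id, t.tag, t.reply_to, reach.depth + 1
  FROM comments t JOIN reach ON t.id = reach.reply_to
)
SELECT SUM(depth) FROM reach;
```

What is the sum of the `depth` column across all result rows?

10

Base: id=9 (c39), reply_to=8, depth 0.
Iteration 1: join on id=8 -> c36 (id 8, reply_to=5, depth 1).
Iteration 2: join on id=5 -> c2 (id 5, reply_to=2, depth 2).
Iteration 3: join on id=2 -> c21 (id 2, reply_to=1, depth 3).
Iteration 4: join on id=1 -> c35 (id 1, reply_to=NULL, depth 4).
Iteration 5: reply_to is NULL; no match; recursion stops.
SUM(depth) = 0 + 1 + 2 + 3 + 4 = 10.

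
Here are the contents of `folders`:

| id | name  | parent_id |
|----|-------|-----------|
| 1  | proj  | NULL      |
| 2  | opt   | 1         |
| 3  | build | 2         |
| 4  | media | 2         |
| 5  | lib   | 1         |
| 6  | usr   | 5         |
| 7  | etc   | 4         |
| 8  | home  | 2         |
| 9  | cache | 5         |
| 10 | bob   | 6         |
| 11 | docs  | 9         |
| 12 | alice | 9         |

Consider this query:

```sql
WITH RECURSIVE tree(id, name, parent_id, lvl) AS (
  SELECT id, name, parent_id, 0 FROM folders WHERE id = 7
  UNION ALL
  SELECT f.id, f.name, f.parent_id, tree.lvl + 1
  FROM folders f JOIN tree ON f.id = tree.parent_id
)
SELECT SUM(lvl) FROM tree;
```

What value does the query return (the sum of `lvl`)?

6

Base: id=7 (etc), parent_id=4, lvl 0.
Iteration 1: join on id=4 -> media (id 4, parent_id=2, lvl 1).
Iteration 2: join on id=2 -> opt (id 2, parent_id=1, lvl 2).
Iteration 3: join on id=1 -> proj (id 1, parent_id=NULL, lvl 3).
Iteration 4: parent_id is NULL; no match; recursion stops.
SUM(lvl) = 0 + 1 + 2 + 3 = 6.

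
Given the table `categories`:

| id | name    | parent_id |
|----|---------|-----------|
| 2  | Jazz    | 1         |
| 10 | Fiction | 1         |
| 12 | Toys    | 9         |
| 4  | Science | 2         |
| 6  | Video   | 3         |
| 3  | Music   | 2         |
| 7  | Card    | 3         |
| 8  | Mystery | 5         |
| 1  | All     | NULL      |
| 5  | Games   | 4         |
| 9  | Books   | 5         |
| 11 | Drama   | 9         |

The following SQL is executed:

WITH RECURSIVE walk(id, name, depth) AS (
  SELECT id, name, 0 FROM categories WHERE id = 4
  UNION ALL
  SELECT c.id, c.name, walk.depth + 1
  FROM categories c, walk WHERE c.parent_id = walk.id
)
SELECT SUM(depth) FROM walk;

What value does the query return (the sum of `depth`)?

Base: id=4 (Science) at depth 0.
Iteration 1: rows with parent_id in {4} -> Games (id 5, depth 1).
Iteration 2: rows with parent_id in {5} -> Mystery (id 8, depth 2), Books (id 9, depth 2).
Iteration 3: rows with parent_id in {8,9} -> Drama (id 11, depth 3), Toys (id 12, depth 3).
Iteration 4: no rows with parent_id in {11,12}; recursion stops.
SUM(depth) = 0 + 1 + 2 + 2 + 3 + 3 = 11.

11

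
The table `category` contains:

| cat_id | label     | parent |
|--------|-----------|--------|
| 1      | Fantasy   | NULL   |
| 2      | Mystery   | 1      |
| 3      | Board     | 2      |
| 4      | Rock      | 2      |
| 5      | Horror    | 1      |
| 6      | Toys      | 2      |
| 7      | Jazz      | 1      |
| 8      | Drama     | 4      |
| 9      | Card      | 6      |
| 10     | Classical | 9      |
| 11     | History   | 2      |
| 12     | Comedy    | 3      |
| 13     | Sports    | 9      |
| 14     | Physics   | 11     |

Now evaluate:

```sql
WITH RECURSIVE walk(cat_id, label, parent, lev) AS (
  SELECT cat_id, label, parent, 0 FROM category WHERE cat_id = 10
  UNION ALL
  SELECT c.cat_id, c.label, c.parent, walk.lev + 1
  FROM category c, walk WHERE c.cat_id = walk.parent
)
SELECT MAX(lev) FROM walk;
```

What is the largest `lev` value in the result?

4

Base: cat_id=10 (Classical), parent=9, lev 0.
Iteration 1: join on cat_id=9 -> Card (id 9, parent=6, lev 1).
Iteration 2: join on cat_id=6 -> Toys (id 6, parent=2, lev 2).
Iteration 3: join on cat_id=2 -> Mystery (id 2, parent=1, lev 3).
Iteration 4: join on cat_id=1 -> Fantasy (id 1, parent=NULL, lev 4).
Iteration 5: parent is NULL; no match; recursion stops.
lev values: 0, 1, 2, 3, 4; the maximum is 4.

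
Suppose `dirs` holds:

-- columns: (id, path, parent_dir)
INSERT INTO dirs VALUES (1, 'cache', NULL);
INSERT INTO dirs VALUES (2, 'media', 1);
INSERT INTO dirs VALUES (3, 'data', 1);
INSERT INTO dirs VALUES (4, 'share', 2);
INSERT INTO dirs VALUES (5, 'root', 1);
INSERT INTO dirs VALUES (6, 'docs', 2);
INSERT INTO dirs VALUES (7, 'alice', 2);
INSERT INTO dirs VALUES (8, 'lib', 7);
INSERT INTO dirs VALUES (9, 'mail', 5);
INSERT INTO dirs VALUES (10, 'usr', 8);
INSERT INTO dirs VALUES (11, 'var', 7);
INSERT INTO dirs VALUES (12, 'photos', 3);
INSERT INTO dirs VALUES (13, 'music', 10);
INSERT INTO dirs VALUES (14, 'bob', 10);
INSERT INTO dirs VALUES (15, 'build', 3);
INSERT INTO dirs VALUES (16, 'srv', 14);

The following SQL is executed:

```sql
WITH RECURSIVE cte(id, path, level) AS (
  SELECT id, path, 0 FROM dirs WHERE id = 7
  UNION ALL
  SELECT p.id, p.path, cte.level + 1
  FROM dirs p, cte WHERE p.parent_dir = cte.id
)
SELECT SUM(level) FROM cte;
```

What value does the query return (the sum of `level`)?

14

Base: id=7 (alice) at level 0.
Iteration 1: rows with parent_dir in {7} -> lib (id 8, level 1), var (id 11, level 1).
Iteration 2: rows with parent_dir in {8,11} -> usr (id 10, level 2).
Iteration 3: rows with parent_dir in {10} -> music (id 13, level 3), bob (id 14, level 3).
Iteration 4: rows with parent_dir in {13,14} -> srv (id 16, level 4).
Iteration 5: no rows with parent_dir in {16}; recursion stops.
SUM(level) = 0 + 1 + 1 + 2 + 3 + 3 + 4 = 14.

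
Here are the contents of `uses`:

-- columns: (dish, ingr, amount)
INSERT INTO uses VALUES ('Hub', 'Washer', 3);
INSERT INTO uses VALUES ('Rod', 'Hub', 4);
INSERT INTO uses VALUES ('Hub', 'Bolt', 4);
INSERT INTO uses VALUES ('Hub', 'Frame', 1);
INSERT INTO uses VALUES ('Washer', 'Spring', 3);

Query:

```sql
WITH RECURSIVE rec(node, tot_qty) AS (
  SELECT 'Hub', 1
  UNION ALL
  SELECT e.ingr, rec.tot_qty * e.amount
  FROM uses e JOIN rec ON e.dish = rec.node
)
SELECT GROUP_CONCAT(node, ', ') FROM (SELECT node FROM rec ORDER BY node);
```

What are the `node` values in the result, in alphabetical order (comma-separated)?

Base: (Hub, tot_qty=1).
Iteration 1: components of {Hub} -> Bolt = 1*4 = 4, Frame = 1*1 = 1, Washer = 1*3 = 3.
Iteration 2: components of {Bolt,Frame,Washer} -> Spring = 3*3 = 9.
Iteration 3: no further components; recursion stops.

Bolt, Frame, Hub, Spring, Washer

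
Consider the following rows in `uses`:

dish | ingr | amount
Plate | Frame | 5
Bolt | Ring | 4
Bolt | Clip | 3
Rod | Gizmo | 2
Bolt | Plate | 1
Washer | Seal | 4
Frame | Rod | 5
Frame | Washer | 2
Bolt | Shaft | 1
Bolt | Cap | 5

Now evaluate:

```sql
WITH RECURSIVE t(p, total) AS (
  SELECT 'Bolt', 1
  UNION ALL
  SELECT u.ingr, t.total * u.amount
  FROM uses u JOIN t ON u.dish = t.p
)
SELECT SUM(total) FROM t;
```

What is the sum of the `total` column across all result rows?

145

Base: (Bolt, total=1).
Iteration 1: components of {Bolt} -> Cap = 1*5 = 5, Clip = 1*3 = 3, Plate = 1*1 = 1, Ring = 1*4 = 4, Shaft = 1*1 = 1.
Iteration 2: components of {Cap,Clip,Plate,Ring,Shaft} -> Frame = 1*5 = 5.
Iteration 3: components of {Frame} -> Rod = 5*5 = 25, Washer = 5*2 = 10.
Iteration 4: components of {Rod,Washer} -> Gizmo = 25*2 = 50, Seal = 10*4 = 40.
Iteration 5: no further components; recursion stops.
SUM(total) = 1 + 1 + 4 + 3 + 1 + 5 + 5 + 10 + 25 + 40 + 50 = 145.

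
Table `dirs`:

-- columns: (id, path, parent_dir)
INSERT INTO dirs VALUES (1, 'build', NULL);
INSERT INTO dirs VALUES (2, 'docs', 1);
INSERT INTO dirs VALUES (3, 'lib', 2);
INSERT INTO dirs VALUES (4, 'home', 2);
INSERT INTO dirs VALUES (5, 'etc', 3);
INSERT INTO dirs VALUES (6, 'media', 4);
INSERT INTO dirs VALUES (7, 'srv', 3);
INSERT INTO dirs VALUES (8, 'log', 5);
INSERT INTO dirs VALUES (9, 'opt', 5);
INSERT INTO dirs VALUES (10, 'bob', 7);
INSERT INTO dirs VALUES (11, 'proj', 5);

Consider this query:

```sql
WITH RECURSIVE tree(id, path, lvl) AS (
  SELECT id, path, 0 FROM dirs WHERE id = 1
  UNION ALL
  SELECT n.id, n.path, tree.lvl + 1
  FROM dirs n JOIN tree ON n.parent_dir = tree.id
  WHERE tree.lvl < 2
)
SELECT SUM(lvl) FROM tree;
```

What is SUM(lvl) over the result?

Base: id=1 (build) at lvl 0.
Iteration 1: rows with parent_dir in {1} -> docs (id 2, lvl 1).
Iteration 2: rows with parent_dir in {2} -> lib (id 3, lvl 2), home (id 4, lvl 2).
Iteration 3: lvl < 2 fails for all current rows; recursion stops.
SUM(lvl) = 0 + 1 + 2 + 2 = 5.

5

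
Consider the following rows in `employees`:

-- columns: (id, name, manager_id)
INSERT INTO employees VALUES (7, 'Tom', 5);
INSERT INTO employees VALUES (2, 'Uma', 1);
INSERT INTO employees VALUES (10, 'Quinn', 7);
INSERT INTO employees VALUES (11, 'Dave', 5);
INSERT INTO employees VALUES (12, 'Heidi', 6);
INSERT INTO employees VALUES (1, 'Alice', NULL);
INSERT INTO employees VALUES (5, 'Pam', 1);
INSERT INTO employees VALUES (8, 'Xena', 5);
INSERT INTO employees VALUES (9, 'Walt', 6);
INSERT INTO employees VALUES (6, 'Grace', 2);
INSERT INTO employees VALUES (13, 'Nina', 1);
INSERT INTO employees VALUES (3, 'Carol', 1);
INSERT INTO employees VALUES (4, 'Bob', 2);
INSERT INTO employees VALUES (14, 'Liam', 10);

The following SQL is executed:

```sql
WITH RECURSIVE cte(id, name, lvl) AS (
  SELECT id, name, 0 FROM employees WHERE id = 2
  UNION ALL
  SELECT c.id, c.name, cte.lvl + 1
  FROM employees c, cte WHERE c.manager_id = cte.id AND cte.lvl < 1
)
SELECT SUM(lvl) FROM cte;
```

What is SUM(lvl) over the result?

2

Base: id=2 (Uma) at lvl 0.
Iteration 1: rows with manager_id in {2} -> Bob (id 4, lvl 1), Grace (id 6, lvl 1).
Iteration 2: lvl < 1 fails for all current rows; recursion stops.
SUM(lvl) = 0 + 1 + 1 = 2.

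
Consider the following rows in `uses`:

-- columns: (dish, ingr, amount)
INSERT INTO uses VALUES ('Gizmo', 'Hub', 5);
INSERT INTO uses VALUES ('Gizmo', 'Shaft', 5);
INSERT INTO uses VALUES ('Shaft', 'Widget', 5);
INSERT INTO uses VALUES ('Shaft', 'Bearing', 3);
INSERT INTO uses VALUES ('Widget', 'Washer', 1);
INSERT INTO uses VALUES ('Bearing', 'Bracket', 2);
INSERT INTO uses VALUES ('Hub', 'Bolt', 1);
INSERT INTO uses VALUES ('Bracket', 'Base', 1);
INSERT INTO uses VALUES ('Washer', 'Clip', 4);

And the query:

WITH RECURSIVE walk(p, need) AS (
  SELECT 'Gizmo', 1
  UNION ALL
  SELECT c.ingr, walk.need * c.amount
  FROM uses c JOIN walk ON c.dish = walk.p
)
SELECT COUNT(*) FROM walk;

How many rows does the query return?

Base: (Gizmo, need=1).
Iteration 1: components of {Gizmo} -> Hub = 1*5 = 5, Shaft = 1*5 = 5.
Iteration 2: components of {Hub,Shaft} -> Bearing = 5*3 = 15, Bolt = 5*1 = 5, Widget = 5*5 = 25.
Iteration 3: components of {Bearing,Bolt,Widget} -> Bracket = 15*2 = 30, Washer = 25*1 = 25.
Iteration 4: components of {Bracket,Washer} -> Base = 30*1 = 30, Clip = 25*4 = 100.
Iteration 5: no further components; recursion stops.
Total rows emitted: 10.

10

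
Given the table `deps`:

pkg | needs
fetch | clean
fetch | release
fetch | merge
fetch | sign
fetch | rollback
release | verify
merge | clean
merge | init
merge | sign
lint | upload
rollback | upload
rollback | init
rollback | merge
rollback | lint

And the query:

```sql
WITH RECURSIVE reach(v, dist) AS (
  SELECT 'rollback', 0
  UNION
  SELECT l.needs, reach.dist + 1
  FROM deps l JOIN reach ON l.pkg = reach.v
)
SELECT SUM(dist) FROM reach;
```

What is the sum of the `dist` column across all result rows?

12

Base: (rollback, dist=0).
Iteration 1: edges from {rollback} -> (init, dist=1), (lint, dist=1), (merge, dist=1), (upload, dist=1).
Iteration 2: edges from {init,lint,merge,upload} -> (clean, dist=2), (init, dist=2), (sign, dist=2), (upload, dist=2).
Iteration 3: no outgoing edges from {clean,init,sign,upload}; recursion stops.
SUM(dist) = 0 + 1 + 1 + 1 + 1 + 2 + 2 + 2 + 2 = 12.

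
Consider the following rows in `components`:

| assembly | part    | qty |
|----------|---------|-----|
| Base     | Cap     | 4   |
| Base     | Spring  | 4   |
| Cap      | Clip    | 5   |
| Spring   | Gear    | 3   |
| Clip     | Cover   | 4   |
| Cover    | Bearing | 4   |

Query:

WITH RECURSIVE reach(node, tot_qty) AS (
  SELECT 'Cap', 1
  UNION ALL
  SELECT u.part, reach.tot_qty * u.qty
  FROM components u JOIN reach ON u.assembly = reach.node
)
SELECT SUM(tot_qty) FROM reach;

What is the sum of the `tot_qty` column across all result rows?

106

Base: (Cap, tot_qty=1).
Iteration 1: components of {Cap} -> Clip = 1*5 = 5.
Iteration 2: components of {Clip} -> Cover = 5*4 = 20.
Iteration 3: components of {Cover} -> Bearing = 20*4 = 80.
Iteration 4: no further components; recursion stops.
SUM(tot_qty) = 1 + 5 + 20 + 80 = 106.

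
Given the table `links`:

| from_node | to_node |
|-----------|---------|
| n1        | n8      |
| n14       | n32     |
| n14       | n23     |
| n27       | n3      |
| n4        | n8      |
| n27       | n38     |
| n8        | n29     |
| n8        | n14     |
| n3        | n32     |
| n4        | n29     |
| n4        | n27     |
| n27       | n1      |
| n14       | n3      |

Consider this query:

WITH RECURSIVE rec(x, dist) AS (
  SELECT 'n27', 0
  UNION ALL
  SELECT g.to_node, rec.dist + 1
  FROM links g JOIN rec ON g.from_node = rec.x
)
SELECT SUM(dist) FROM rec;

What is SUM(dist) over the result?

30

Base: (n27, dist=0).
Iteration 1: edges from {n27} -> (n1, dist=1), (n3, dist=1), (n38, dist=1).
Iteration 2: edges from {n1,n3,n38} -> (n32, dist=2), (n8, dist=2).
Iteration 3: edges from {n32,n8} -> (n14, dist=3), (n29, dist=3).
Iteration 4: edges from {n14,n29} -> (n23, dist=4), (n3, dist=4), (n32, dist=4).
Iteration 5: edges from {n23,n3,n32} -> (n32, dist=5).
Iteration 6: no outgoing edges from {n32}; recursion stops.
SUM(dist) = 0 + 1 + 1 + 1 + 2 + 2 + 3 + 3 + 4 + 4 + 4 + 5 = 30.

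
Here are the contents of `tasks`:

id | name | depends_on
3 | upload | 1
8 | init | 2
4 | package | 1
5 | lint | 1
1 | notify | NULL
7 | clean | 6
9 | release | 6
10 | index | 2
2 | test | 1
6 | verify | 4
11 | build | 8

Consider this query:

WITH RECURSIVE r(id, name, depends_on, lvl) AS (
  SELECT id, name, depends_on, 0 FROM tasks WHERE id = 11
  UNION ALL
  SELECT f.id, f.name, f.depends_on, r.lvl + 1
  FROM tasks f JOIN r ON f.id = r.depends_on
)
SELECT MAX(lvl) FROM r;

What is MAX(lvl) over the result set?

Base: id=11 (build), depends_on=8, lvl 0.
Iteration 1: join on id=8 -> init (id 8, depends_on=2, lvl 1).
Iteration 2: join on id=2 -> test (id 2, depends_on=1, lvl 2).
Iteration 3: join on id=1 -> notify (id 1, depends_on=NULL, lvl 3).
Iteration 4: depends_on is NULL; no match; recursion stops.
lvl values: 0, 1, 2, 3; the maximum is 3.

3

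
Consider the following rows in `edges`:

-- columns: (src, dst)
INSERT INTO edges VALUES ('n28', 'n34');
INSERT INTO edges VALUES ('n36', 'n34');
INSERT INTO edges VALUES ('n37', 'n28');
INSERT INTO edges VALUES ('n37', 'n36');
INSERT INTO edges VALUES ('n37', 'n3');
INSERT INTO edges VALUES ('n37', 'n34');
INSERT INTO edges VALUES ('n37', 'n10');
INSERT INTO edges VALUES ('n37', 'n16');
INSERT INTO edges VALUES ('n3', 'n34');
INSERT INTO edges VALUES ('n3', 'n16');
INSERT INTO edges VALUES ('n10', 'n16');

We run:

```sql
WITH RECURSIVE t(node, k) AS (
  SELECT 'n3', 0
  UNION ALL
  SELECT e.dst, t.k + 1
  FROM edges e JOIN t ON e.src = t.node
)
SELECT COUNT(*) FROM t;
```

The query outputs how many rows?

3

Base: (n3, k=0).
Iteration 1: edges from {n3} -> (n16, k=1), (n34, k=1).
Iteration 2: no outgoing edges from {n16,n34}; recursion stops.
Total rows emitted: 3.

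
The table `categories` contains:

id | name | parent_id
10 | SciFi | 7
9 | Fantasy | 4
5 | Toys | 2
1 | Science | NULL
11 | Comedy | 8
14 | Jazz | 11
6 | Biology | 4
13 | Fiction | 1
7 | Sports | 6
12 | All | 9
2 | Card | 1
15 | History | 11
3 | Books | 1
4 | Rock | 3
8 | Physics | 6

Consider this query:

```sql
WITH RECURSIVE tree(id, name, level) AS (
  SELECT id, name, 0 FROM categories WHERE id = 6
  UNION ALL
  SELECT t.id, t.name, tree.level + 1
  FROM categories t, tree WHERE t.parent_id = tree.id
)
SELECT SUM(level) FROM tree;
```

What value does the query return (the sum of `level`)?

12

Base: id=6 (Biology) at level 0.
Iteration 1: rows with parent_id in {6} -> Sports (id 7, level 1), Physics (id 8, level 1).
Iteration 2: rows with parent_id in {7,8} -> SciFi (id 10, level 2), Comedy (id 11, level 2).
Iteration 3: rows with parent_id in {10,11} -> Jazz (id 14, level 3), History (id 15, level 3).
Iteration 4: no rows with parent_id in {14,15}; recursion stops.
SUM(level) = 0 + 1 + 1 + 2 + 2 + 3 + 3 = 12.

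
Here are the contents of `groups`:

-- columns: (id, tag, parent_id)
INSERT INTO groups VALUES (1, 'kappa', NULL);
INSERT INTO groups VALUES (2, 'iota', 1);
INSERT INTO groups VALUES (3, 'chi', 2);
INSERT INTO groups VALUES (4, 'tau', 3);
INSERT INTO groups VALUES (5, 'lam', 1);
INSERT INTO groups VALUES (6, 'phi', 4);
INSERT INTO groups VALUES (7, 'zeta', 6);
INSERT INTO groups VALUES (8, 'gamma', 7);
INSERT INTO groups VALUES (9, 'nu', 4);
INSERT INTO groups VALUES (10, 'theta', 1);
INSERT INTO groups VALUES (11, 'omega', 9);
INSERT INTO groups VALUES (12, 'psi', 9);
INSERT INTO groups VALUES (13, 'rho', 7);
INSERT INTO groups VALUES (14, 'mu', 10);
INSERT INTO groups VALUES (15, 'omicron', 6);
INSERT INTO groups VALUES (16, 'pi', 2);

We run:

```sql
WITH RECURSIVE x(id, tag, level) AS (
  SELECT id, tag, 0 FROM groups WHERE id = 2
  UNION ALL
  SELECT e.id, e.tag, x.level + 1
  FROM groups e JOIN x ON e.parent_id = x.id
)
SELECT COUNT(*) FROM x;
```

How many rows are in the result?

Base: id=2 (iota) at level 0.
Iteration 1: rows with parent_id in {2} -> chi (id 3, level 1), pi (id 16, level 1).
Iteration 2: rows with parent_id in {3,16} -> tau (id 4, level 2).
Iteration 3: rows with parent_id in {4} -> phi (id 6, level 3), nu (id 9, level 3).
Iteration 4: rows with parent_id in {6,9} -> zeta (id 7, level 4), omega (id 11, level 4), psi (id 12, level 4), omicron (id 15, level 4).
Iteration 5: rows with parent_id in {7,11,12,15} -> gamma (id 8, level 5), rho (id 13, level 5).
Iteration 6: no rows with parent_id in {8,13}; recursion stops.
Total rows emitted: 12.

12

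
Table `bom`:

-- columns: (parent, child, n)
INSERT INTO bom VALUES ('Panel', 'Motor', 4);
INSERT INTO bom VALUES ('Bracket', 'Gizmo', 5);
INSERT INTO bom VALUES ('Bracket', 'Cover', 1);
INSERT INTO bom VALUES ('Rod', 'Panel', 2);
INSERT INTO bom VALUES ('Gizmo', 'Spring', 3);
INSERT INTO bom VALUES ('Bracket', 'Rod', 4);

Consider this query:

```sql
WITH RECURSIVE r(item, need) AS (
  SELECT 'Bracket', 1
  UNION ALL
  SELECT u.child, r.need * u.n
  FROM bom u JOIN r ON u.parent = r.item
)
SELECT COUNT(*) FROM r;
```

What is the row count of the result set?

Base: (Bracket, need=1).
Iteration 1: components of {Bracket} -> Cover = 1*1 = 1, Gizmo = 1*5 = 5, Rod = 1*4 = 4.
Iteration 2: components of {Cover,Gizmo,Rod} -> Panel = 4*2 = 8, Spring = 5*3 = 15.
Iteration 3: components of {Panel,Spring} -> Motor = 8*4 = 32.
Iteration 4: no further components; recursion stops.
Total rows emitted: 7.

7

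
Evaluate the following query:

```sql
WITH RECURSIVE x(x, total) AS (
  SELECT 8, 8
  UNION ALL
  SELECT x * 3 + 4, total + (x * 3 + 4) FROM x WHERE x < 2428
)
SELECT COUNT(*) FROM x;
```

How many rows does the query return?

6

Base: x=8, total=8.
Iteration 1: 8 < 2428 holds -> x = 8 * 3 + 4 = 28, total = 8 + 28 = 36.
Iteration 2: 28 < 2428 holds -> x = 28 * 3 + 4 = 88, total = 36 + 88 = 124.
Iteration 3: 88 < 2428 holds -> x = 88 * 3 + 4 = 268, total = 124 + 268 = 392.
Iteration 4: 268 < 2428 holds -> x = 268 * 3 + 4 = 808, total = 392 + 808 = 1200.
Iteration 5: 808 < 2428 holds -> x = 808 * 3 + 4 = 2428, total = 1200 + 2428 = 3628.
Iteration 6: 2428 < 2428 fails; recursion stops.
Total rows emitted: 6.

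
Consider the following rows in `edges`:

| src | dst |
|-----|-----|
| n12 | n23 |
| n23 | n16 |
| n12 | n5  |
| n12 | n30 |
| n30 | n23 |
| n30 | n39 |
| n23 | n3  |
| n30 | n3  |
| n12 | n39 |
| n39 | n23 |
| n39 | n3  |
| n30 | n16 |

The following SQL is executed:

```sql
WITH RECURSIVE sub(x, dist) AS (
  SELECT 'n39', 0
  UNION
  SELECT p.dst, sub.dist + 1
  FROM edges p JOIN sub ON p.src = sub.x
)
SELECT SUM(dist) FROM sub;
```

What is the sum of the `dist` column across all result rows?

Base: (n39, dist=0).
Iteration 1: edges from {n39} -> (n23, dist=1), (n3, dist=1).
Iteration 2: edges from {n23,n3} -> (n16, dist=2), (n3, dist=2).
Iteration 3: no outgoing edges from {n16,n3}; recursion stops.
SUM(dist) = 0 + 1 + 1 + 2 + 2 = 6.

6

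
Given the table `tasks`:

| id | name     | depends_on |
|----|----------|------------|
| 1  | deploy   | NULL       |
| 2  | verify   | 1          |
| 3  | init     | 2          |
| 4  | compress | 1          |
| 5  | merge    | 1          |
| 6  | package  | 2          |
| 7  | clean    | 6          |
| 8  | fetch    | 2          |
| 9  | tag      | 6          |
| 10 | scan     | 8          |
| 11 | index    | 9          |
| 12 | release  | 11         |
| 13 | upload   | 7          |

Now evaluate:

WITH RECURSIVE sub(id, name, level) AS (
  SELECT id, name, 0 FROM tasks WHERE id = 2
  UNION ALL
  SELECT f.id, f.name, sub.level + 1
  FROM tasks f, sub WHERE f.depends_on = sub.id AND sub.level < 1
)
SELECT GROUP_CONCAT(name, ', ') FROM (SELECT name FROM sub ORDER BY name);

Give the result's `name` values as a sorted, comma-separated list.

fetch, init, package, verify

Base: id=2 (verify) at level 0.
Iteration 1: rows with depends_on in {2} -> init (id 3, level 1), package (id 6, level 1), fetch (id 8, level 1).
Iteration 2: level < 1 fails for all current rows; recursion stops.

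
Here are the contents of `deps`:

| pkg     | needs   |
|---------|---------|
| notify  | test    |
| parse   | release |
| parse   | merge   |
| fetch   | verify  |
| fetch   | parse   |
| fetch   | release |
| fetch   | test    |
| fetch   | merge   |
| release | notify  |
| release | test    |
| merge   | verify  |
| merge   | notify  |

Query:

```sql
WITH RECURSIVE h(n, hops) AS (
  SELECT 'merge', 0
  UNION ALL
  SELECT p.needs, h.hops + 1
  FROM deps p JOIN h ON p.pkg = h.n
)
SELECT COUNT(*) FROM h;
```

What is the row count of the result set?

4

Base: (merge, hops=0).
Iteration 1: edges from {merge} -> (notify, hops=1), (verify, hops=1).
Iteration 2: edges from {notify,verify} -> (test, hops=2).
Iteration 3: no outgoing edges from {test}; recursion stops.
Total rows emitted: 4.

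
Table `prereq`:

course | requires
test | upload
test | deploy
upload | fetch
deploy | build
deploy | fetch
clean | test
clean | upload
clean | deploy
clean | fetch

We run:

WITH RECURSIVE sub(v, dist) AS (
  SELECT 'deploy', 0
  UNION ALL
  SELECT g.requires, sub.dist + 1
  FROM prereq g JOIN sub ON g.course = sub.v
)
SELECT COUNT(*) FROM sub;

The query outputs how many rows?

Base: (deploy, dist=0).
Iteration 1: edges from {deploy} -> (build, dist=1), (fetch, dist=1).
Iteration 2: no outgoing edges from {build,fetch}; recursion stops.
Total rows emitted: 3.

3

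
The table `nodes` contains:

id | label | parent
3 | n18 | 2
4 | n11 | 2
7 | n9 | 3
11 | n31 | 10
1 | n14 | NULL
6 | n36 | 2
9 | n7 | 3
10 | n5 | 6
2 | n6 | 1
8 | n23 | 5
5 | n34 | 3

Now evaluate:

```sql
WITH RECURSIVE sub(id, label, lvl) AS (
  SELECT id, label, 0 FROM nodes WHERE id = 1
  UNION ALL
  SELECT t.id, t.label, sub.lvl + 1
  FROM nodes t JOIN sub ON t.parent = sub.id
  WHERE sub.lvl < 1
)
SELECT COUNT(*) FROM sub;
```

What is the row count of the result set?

Base: id=1 (n14) at lvl 0.
Iteration 1: rows with parent in {1} -> n6 (id 2, lvl 1).
Iteration 2: lvl < 1 fails for all current rows; recursion stops.
Total rows emitted: 2.

2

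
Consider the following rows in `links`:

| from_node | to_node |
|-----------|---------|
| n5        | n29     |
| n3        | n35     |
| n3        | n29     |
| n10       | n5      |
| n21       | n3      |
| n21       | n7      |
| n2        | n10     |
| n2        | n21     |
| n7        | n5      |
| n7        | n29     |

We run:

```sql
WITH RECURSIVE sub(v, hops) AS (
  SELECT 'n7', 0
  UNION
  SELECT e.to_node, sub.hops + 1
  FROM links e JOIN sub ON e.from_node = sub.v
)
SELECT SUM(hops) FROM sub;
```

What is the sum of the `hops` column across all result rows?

4

Base: (n7, hops=0).
Iteration 1: edges from {n7} -> (n29, hops=1), (n5, hops=1).
Iteration 2: edges from {n29,n5} -> (n29, hops=2).
Iteration 3: no outgoing edges from {n29}; recursion stops.
SUM(hops) = 0 + 1 + 1 + 2 = 4.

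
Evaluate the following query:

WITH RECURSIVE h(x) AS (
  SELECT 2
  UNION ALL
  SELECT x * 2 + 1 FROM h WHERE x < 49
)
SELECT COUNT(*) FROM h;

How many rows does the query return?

6

Base: x=2.
Iteration 1: 2 < 49 holds -> x = 2 * 2 + 1 = 5.
Iteration 2: 5 < 49 holds -> x = 5 * 2 + 1 = 11.
Iteration 3: 11 < 49 holds -> x = 11 * 2 + 1 = 23.
Iteration 4: 23 < 49 holds -> x = 23 * 2 + 1 = 47.
Iteration 5: 47 < 49 holds -> x = 47 * 2 + 1 = 95.
Iteration 6: 95 < 49 fails; recursion stops.
Total rows emitted: 6.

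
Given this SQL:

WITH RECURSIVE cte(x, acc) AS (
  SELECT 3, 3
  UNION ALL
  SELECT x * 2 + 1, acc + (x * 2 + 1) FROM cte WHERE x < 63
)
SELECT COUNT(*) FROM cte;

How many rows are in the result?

5

Base: x=3, acc=3.
Iteration 1: 3 < 63 holds -> x = 3 * 2 + 1 = 7, acc = 3 + 7 = 10.
Iteration 2: 7 < 63 holds -> x = 7 * 2 + 1 = 15, acc = 10 + 15 = 25.
Iteration 3: 15 < 63 holds -> x = 15 * 2 + 1 = 31, acc = 25 + 31 = 56.
Iteration 4: 31 < 63 holds -> x = 31 * 2 + 1 = 63, acc = 56 + 63 = 119.
Iteration 5: 63 < 63 fails; recursion stops.
Total rows emitted: 5.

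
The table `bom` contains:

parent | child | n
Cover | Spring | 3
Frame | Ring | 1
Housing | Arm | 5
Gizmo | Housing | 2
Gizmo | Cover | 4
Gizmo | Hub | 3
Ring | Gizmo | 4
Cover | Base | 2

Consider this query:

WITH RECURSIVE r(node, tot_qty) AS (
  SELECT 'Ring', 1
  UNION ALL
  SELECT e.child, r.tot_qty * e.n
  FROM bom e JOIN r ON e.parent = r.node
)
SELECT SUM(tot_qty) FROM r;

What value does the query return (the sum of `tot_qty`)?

161

Base: (Ring, tot_qty=1).
Iteration 1: components of {Ring} -> Gizmo = 1*4 = 4.
Iteration 2: components of {Gizmo} -> Cover = 4*4 = 16, Housing = 4*2 = 8, Hub = 4*3 = 12.
Iteration 3: components of {Cover,Housing,Hub} -> Arm = 8*5 = 40, Base = 16*2 = 32, Spring = 16*3 = 48.
Iteration 4: no further components; recursion stops.
SUM(tot_qty) = 1 + 4 + 8 + 16 + 12 + 40 + 32 + 48 = 161.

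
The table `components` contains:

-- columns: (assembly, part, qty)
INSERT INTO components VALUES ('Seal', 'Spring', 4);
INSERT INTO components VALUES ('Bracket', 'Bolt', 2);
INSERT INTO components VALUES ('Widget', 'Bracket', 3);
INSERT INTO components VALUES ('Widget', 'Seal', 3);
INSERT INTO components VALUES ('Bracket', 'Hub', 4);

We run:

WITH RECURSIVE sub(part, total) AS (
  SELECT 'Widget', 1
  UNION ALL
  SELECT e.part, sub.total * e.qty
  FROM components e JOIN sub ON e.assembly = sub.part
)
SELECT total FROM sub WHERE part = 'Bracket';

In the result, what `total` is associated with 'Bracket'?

3

Base: (Widget, total=1).
Iteration 1: components of {Widget} -> Bracket = 1*3 = 3, Seal = 1*3 = 3.
Iteration 2: components of {Bracket,Seal} -> Bolt = 3*2 = 6, Hub = 3*4 = 12, Spring = 3*4 = 12.
Iteration 3: no further components; recursion stops.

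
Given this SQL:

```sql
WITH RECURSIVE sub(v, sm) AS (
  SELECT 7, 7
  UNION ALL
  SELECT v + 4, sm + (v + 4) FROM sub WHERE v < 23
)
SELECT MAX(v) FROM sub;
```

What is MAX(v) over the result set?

Base: v=7, sm=7.
Iteration 1: 7 < 23 holds -> v = 7 + 4 = 11, sm = 7 + 11 = 18.
Iteration 2: 11 < 23 holds -> v = 11 + 4 = 15, sm = 18 + 15 = 33.
Iteration 3: 15 < 23 holds -> v = 15 + 4 = 19, sm = 33 + 19 = 52.
Iteration 4: 19 < 23 holds -> v = 19 + 4 = 23, sm = 52 + 23 = 75.
Iteration 5: 23 < 23 fails; recursion stops.
v values: 7, 11, 15, 19, 23; the maximum is 23.

23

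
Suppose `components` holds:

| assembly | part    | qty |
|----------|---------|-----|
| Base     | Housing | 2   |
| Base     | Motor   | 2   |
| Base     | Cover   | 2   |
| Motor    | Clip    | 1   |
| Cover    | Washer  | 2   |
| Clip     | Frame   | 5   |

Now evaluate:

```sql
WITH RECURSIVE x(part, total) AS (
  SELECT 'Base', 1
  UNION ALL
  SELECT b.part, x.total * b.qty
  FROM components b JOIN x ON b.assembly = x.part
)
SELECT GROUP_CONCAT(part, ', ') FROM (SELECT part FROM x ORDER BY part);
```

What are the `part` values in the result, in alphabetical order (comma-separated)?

Base, Clip, Cover, Frame, Housing, Motor, Washer

Base: (Base, total=1).
Iteration 1: components of {Base} -> Cover = 1*2 = 2, Housing = 1*2 = 2, Motor = 1*2 = 2.
Iteration 2: components of {Cover,Housing,Motor} -> Clip = 2*1 = 2, Washer = 2*2 = 4.
Iteration 3: components of {Clip,Washer} -> Frame = 2*5 = 10.
Iteration 4: no further components; recursion stops.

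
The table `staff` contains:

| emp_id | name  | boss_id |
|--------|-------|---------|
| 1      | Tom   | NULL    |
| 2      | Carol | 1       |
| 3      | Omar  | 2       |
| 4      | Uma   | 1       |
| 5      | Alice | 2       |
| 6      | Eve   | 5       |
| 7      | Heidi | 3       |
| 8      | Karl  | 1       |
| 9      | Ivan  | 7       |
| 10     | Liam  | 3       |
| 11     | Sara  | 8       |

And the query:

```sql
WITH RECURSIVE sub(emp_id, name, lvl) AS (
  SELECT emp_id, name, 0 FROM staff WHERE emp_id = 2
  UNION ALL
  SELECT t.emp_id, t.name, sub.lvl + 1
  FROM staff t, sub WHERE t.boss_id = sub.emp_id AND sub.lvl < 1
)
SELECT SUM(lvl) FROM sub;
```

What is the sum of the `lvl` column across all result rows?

2

Base: emp_id=2 (Carol) at lvl 0.
Iteration 1: rows with boss_id in {2} -> Omar (id 3, lvl 1), Alice (id 5, lvl 1).
Iteration 2: lvl < 1 fails for all current rows; recursion stops.
SUM(lvl) = 0 + 1 + 1 = 2.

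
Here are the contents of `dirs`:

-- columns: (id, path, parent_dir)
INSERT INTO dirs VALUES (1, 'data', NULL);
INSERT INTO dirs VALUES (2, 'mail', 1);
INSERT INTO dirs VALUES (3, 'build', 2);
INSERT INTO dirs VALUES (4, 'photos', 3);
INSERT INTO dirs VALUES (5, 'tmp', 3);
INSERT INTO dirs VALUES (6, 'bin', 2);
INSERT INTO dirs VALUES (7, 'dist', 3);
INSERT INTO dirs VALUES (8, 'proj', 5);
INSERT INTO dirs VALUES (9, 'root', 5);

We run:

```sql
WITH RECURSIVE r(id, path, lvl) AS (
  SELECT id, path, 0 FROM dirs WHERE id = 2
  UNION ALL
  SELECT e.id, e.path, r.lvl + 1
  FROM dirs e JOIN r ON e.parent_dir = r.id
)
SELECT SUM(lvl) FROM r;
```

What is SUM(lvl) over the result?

14

Base: id=2 (mail) at lvl 0.
Iteration 1: rows with parent_dir in {2} -> build (id 3, lvl 1), bin (id 6, lvl 1).
Iteration 2: rows with parent_dir in {3,6} -> photos (id 4, lvl 2), tmp (id 5, lvl 2), dist (id 7, lvl 2).
Iteration 3: rows with parent_dir in {4,5,7} -> proj (id 8, lvl 3), root (id 9, lvl 3).
Iteration 4: no rows with parent_dir in {8,9}; recursion stops.
SUM(lvl) = 0 + 1 + 1 + 2 + 2 + 2 + 3 + 3 = 14.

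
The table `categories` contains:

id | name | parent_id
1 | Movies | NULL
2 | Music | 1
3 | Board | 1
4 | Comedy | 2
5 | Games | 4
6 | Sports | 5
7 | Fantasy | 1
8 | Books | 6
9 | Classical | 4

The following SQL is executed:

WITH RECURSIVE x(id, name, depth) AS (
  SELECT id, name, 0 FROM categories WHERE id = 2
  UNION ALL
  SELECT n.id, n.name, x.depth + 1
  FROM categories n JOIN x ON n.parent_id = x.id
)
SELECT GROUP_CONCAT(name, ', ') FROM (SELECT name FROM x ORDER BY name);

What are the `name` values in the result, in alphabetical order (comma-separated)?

Base: id=2 (Music) at depth 0.
Iteration 1: rows with parent_id in {2} -> Comedy (id 4, depth 1).
Iteration 2: rows with parent_id in {4} -> Games (id 5, depth 2), Classical (id 9, depth 2).
Iteration 3: rows with parent_id in {5,9} -> Sports (id 6, depth 3).
Iteration 4: rows with parent_id in {6} -> Books (id 8, depth 4).
Iteration 5: no rows with parent_id in {8}; recursion stops.

Books, Classical, Comedy, Games, Music, Sports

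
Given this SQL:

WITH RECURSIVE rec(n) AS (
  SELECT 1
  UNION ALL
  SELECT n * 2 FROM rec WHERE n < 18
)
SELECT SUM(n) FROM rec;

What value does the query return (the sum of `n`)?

Base: n=1.
Iteration 1: 1 < 18 holds -> n = 1 * 2 = 2.
Iteration 2: 2 < 18 holds -> n = 2 * 2 = 4.
Iteration 3: 4 < 18 holds -> n = 4 * 2 = 8.
Iteration 4: 8 < 18 holds -> n = 8 * 2 = 16.
Iteration 5: 16 < 18 holds -> n = 16 * 2 = 32.
Iteration 6: 32 < 18 fails; recursion stops.
SUM(n) = 1 + 2 + 4 + 8 + 16 + 32 = 63.

63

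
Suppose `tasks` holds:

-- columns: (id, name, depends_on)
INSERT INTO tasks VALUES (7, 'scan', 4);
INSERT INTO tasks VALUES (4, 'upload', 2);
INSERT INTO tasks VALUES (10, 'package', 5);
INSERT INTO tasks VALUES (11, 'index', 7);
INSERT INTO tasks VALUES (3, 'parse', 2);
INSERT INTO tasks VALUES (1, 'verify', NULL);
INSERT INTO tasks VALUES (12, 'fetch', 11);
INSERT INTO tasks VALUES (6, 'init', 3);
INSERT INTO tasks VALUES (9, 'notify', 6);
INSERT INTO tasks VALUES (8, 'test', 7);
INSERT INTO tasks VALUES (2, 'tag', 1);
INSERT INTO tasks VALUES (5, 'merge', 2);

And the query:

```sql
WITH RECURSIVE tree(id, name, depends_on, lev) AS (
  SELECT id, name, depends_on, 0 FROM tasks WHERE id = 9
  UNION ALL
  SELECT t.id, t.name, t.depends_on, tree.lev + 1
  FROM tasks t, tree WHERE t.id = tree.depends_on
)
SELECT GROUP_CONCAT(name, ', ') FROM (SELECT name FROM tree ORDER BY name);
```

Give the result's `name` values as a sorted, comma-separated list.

init, notify, parse, tag, verify

Base: id=9 (notify), depends_on=6, lev 0.
Iteration 1: join on id=6 -> init (id 6, depends_on=3, lev 1).
Iteration 2: join on id=3 -> parse (id 3, depends_on=2, lev 2).
Iteration 3: join on id=2 -> tag (id 2, depends_on=1, lev 3).
Iteration 4: join on id=1 -> verify (id 1, depends_on=NULL, lev 4).
Iteration 5: depends_on is NULL; no match; recursion stops.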